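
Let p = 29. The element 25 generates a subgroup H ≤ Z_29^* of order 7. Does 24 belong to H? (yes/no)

yes

⟨25⟩ has order 7; its elements mod 29 are {1, 7, 16, 20, 23, 24, 25}.
24 is in this set.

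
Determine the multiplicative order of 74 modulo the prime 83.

82

The order of 74 must divide p − 1 = 82 = 2 · 41.
Divisors: 1, 2, 41, 82.
Check each in increasing order: 74^1 ≡ 74;  74^2 ≡ 81;  74^41 ≡ 82;  74^82 ≡ 1.
Smallest exponent giving 1 is 82.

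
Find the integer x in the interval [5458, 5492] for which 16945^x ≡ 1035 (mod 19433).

5492

Compute 16945^5458 mod 19433 = 4771, then multiply by 16945 repeatedly:
  16945^5458=4771  16945^5459=3315  16945^5460=11305  16945^5461=12144  16945^5462=4043
  16945^5463=7310  16945^5464=2008  16945^5465=17810  16945^5466=15393  16945^5467=4659
  16945^5468=9909  16945^5469=6885  16945^5470=10026  16945^5471=7284  16945^5472=8397
  16945^5473=18172  16945^5474=8655  16945^5475=17557  16945^5476=3568  16945^5477=3697
  16945^5478=13106  16945^5479=846  16945^5480=13349  16945^5481=18118  16945^5482=6976
  16945^5483=16814  16945^5484=6017  16945^5485=12547  16945^5486=11895  16945^5487=1699
  16945^5488=9282  16945^5489=12221  16945^5490=6797  16945^5491=15207  16945^5492=1035
Found 1035 at exponent 5492.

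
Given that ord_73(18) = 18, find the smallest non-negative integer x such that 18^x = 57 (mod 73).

7

Successive powers of 18 modulo 73:
  18^0=1  18^1=18  18^2=32  18^3=65  18^4=2  18^5=36
  18^6=64  18^7=57
So 18^7 ≡ 57 (mod 73), giving x = 7.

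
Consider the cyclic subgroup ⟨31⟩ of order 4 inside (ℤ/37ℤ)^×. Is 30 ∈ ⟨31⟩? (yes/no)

no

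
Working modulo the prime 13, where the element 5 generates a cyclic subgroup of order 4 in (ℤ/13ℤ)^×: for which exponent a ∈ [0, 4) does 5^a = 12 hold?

Successive powers of 5 modulo 13:
  5^0=1  5^1=5  5^2=12
So 5^2 ≡ 12 (mod 13), giving a = 2.

2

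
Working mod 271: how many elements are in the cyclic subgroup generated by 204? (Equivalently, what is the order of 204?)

The order of 204 must divide p − 1 = 270 = 2 · 3^3 · 5.
Divisors: 1, 2, 3, 5, 6, 9, 10, 15, 18, 27, 30, 45, 54, 90, 135, 270.
Check each in increasing order: 204^1 ≡ 204;  204^2 ≡ 153;  204^3 ≡ 47;  204^5 ≡ 145;  204^6 ≡ 41;  204^9 ≡ 30;  204^10 ≡ 158;  204^15 ≡ 146;  204^18 ≡ 87;  204^27 ≡ 171;  204^30 ≡ 178;  204^45 ≡ 243;  204^54 ≡ 244;  204^90 ≡ 242;  204^135 ≡ 270;  204^270 ≡ 1.
Smallest exponent giving 1 is 270.

270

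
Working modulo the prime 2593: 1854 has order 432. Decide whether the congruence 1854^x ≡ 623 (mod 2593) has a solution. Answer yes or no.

623 ∈ ⟨1854⟩ iff 623^432 ≡ 1 (mod 2593), since |⟨1854⟩| = 432.
623^432 mod 2593 = 1137.
Since 1137 ≠ 1, 623 does not lie in the subgroup.

no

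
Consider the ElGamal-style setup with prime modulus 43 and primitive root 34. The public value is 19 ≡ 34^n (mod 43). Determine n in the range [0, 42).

Baby-step giant-step with m = ceil(sqrt(42)) = 7.
Baby table (34^j mod 43 for j=0..6):
  0:1  1:34  2:38  3:2  4:25  5:33  6:4
Giant step factor: 34^(-7) ≡ 37 (mod 43).
Scan 19·37^i mod 43 for i = 0, 1, …:
  i=0: 19   i=1: 15   i=2: 39   i=3: 24
  i=4: 28   i=5: 4
Match at i=5, j=6: n = 5·7 + 6 = 41.

41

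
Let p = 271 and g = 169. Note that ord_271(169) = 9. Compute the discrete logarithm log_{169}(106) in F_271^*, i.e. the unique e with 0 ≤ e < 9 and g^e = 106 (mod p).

Successive powers of 169 modulo 271:
  169^0=1  169^1=169  169^2=106
So 169^2 ≡ 106 (mod 271), giving e = 2.

2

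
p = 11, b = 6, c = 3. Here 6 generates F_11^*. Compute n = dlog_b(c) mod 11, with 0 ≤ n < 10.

2

Successive powers of 6 modulo 11:
  6^0=1  6^1=6  6^2=3
So 6^2 ≡ 3 (mod 11), giving n = 2.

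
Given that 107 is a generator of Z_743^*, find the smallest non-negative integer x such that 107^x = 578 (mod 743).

236

Baby-step giant-step with m = ceil(sqrt(742)) = 28.
Baby table (107^j mod 743 for j=0..27):
  0:1  1:107  2:304  3:579  4:284  5:668  6:148  7:233
  8:412  9:247  10:424  11:45  12:357  13:306  14:50  15:149
  16:340  17:716  18:83  19:708  20:713  21:505  22:539  23:462
  24:396  25:21  26:18  27:440
Giant step factor: 107^(-28) ≡ 414 (mod 743).
Scan 578·414^i mod 743 for i = 0, 1, …:
  i=0: 578   i=1: 46   i=2: 469   i=3: 243
  i=4: 297   i=5: 363   i=6: 196   i=7: 157
  i=8: 357
Match at i=8, j=12: x = 8·28 + 12 = 236.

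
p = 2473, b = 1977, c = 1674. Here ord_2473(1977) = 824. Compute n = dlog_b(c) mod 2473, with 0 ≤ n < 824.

Baby-step giant-step with m = ceil(sqrt(824)) = 29.
Baby table (1977^j mod 2473 for j=0..28):
  0:1  1:1977  2:1189  3:1303  4:1638  5:1169  6:1331  7:115
  8:2312  9:720  10:1465  11:422  12:893  13:2212  14:860  15:1269
  16:1191  17:311  18:1543  19:1302  20:2134  21:2453  22:28  23:950
  24:1143  25:1862  26:1350  27:583  28:173
Giant step factor: 1977^(-29) ≡ 970 (mod 2473).
Scan 1674·970^i mod 2473 for i = 0, 1, …:
  i=0: 1674   i=1: 1492   i=2: 535   i=3: 2093
  i=4: 2350   i=5: 1867   i=6: 754   i=7: 1845
  i=8: 1671   i=9: 1055   i=10: 2001   i=11: 2138
  i=12: 1486   i=13: 2134
Match at i=13, j=20: n = 13·29 + 20 = 397.

397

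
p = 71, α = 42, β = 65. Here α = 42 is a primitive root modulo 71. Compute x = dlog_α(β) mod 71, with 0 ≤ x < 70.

Baby-step giant-step with m = ceil(sqrt(70)) = 9.
Baby table (42^j mod 71 for j=0..8):
  0:1  1:42  2:60  3:35  4:50  5:41  6:18  7:46
  8:15
Giant step factor: 42^(-9) ≡ 63 (mod 71).
Scan 65·63^i mod 71 for i = 0, 1, …:
  i=0: 65   i=1: 48   i=2: 42
Match at i=2, j=1: x = 2·9 + 1 = 19.

19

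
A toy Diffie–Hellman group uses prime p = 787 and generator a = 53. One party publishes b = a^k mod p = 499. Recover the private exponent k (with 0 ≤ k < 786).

118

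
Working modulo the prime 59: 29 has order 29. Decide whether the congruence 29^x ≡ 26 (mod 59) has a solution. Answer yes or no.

yes

26 ∈ ⟨29⟩ iff 26^29 ≡ 1 (mod 59), since |⟨29⟩| = 29.
26^29 mod 59 = 1.
Since 1 = 1, 26 lies in the subgroup.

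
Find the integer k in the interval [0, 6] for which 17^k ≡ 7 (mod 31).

4

Compute 17^0 mod 31 = 1, then multiply by 17 repeatedly:
  17^0=1  17^1=17  17^2=10  17^3=15  17^4=7
Found 7 at exponent 4.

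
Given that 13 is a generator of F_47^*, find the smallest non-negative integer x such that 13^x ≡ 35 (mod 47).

3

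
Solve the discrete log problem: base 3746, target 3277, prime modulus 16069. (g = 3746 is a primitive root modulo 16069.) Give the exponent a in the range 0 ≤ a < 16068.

9528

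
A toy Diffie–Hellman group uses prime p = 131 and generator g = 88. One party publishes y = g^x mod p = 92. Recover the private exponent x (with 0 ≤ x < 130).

115

Baby-step giant-step with m = ceil(sqrt(130)) = 12.
Baby table (88^j mod 131 for j=0..11):
  0:1  1:88  2:15  3:10  4:94  5:19  6:100  7:23
  8:59  9:83  10:99  11:66
Giant step factor: 88^(-12) ≡ 3 (mod 131).
Scan 92·3^i mod 131 for i = 0, 1, …:
  i=0: 92   i=1: 14   i=2: 42   i=3: 126
  i=4: 116   i=5: 86   i=6: 127   i=7: 119
  i=8: 95   i=9: 23
Match at i=9, j=7: x = 9·12 + 7 = 115.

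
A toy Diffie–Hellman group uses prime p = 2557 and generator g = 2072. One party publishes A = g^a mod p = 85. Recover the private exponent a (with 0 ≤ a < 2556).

Baby-step giant-step with m = ceil(sqrt(2556)) = 51.
Baby table (2072^j mod 2557 for j=0..50):
  0:1  1:2072  2:2538  3:1544  4:361  5:1348  6:812  7:2515
  8:2471  9:798  10:1634  11:180  12:2195  13:1694  14:1764  15:1055
  16:2282  17:411  18:111  19:2419  20:448  21:65  22:1716  23:1322
  24:637  25:452  26:682  27:1640  28:2384  29:2081  30:730  31:1373
  32:1472  33:2040  34:159  35:2152  36:2093  37:24  38:1145  39:2101
  40:1258  41:993  42:1668  43:1589  44:1549  45:493  46:1253  47:861
  48:1763  49:1540  50:2301
Giant step factor: 2072^(-51) ≡ 1485 (mod 2557).
Scan 85·1485^i mod 2557 for i = 0, 1, …:
  i=0: 85   i=1: 932   i=2: 683   i=3: 1683
  i=4: 1066   i=5: 227   i=6: 2128   i=7: 2185
  i=8: 2449   i=9: 711     …   i=49: 1071
  i=50: 2538
Match at i=50, j=2: a = 50·51 + 2 = 2552.

2552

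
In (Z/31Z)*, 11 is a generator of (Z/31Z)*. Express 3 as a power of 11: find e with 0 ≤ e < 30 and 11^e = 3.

17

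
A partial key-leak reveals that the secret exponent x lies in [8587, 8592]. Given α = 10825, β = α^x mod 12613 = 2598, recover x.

8590

Compute 10825^8587 mod 12613 = 1061, then multiply by 10825 repeatedly:
  10825^8587=1061  10825^8588=7495  10825^8589=6559  10825^8590=2598
Found 2598 at exponent 8590.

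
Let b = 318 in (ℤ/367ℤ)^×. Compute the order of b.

122

The order of 318 must divide p − 1 = 366 = 2 · 3 · 61.
Divisors: 1, 2, 3, 6, 61, 122, 183, 366.
Check each in increasing order: 318^1 ≡ 318;  318^2 ≡ 199;  318^3 ≡ 158;  318^6 ≡ 8;  318^61 ≡ 366;  318^122 ≡ 1.
Smallest exponent giving 1 is 122.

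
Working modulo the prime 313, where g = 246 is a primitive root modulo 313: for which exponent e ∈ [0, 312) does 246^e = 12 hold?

Baby-step giant-step with m = ceil(sqrt(312)) = 18.
Baby table (246^j mod 313 for j=0..17):
  0:1  1:246  2:107  3:30  4:181  5:80  6:274  7:109
  8:209  9:82  10:140  11:10  12:269  13:131  14:300  15:245
  16:174  17:236
Giant step factor: 246^(-18) ≡ 199 (mod 313).
Scan 12·199^i mod 313 for i = 0, 1, …:
  i=0: 12   i=1: 197   i=2: 78   i=3: 185
  i=4: 194   i=5: 107
Match at i=5, j=2: e = 5·18 + 2 = 92.

92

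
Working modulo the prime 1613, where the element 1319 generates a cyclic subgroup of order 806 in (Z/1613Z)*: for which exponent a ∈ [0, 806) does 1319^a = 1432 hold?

Baby-step giant-step with m = ceil(sqrt(806)) = 29.
Baby table (1319^j mod 1613 for j=0..28):
  0:1  1:1319  2:947  3:631  4:1594  5:747  6:1363  7:915
  8:361  9:324  10:1524  11:358  12:1206  13:296  14:78  15:1263
  16:1281  17:828  18:131  19:198  20:1469  21:398  22:737  23:1077
  24:1123  25:503  26:514  27:506  28:1245
Giant step factor: 1319^(-29) ≡ 40 (mod 1613).
Scan 1432·40^i mod 1613 for i = 0, 1, …:
  i=0: 1432   i=1: 825   i=2: 740   i=3: 566
  i=4: 58   i=5: 707   i=6: 859   i=7: 487
  i=8: 124   i=9: 121   i=10: 1
Match at i=10, j=0: a = 10·29 + 0 = 290.

290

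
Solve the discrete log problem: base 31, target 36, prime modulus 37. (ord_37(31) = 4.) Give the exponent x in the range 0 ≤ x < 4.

2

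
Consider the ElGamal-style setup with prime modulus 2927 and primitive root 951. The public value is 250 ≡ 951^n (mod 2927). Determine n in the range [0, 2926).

2233

Baby-step giant-step with m = ceil(sqrt(2926)) = 55.
Baby table (951^j mod 2927 for j=0..54):
  0:1  1:951  2:2885  3:1036  4:1764  5:393  6:2014  7:1056
  8:295  9:2480  10:2245  11:1212  12:2301  13:1782  14:2876  15:1258
  16:2142  17:2777  18:773  19:446  20:2658  21:1757  22:2517  23:2308
  24:2585  25:2582  26:2656  27:2782  28:2601  29:236  30:1984  31:1796
  32:1555  33:670  34:2011  35:1130  36:421  37:2299  38:2807  39:33
  40:2113  41:1541  42:1991  43:2599  44:1261  45:2068  46:2651  47:954
  48:2811  49:910  50:1945  51:2758  52:266  53:1244  54:536
Giant step factor: 951^(-55) ≡ 1811 (mod 2927).
Scan 250·1811^i mod 2927 for i = 0, 1, …:
  i=0: 250   i=1: 1992   i=2: 1448   i=3: 2663
  i=4: 1924   i=5: 1234   i=6: 1473   i=7: 1106
  i=8: 898   i=9: 1793     …   i=39: 760
  i=40: 670
Match at i=40, j=33: n = 40·55 + 33 = 2233.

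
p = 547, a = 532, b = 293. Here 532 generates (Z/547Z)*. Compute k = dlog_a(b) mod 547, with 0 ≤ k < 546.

Baby-step giant-step with m = ceil(sqrt(546)) = 24.
Baby table (532^j mod 547 for j=0..23):
  0:1  1:532  2:225  3:454  4:301  5:408  6:444  7:451
  8:346  9:280  10:176  11:95  12:216  13:42  14:464  15:151
  16:470  17:61  18:179  19:50  20:344  21:310  22:273  23:281
Giant step factor: 532^(-24) ≡ 282 (mod 547).
Scan 293·282^i mod 547 for i = 0, 1, …:
  i=0: 293   i=1: 29   i=2: 520   i=3: 44
  i=4: 374   i=5: 444
Match at i=5, j=6: k = 5·24 + 6 = 126.

126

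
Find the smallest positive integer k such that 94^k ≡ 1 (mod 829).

69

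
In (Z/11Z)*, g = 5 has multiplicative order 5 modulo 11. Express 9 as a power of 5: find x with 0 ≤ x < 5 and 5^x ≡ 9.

Successive powers of 5 modulo 11:
  5^0=1  5^1=5  5^2=3  5^3=4  5^4=9
So 5^4 ≡ 9 (mod 11), giving x = 4.

4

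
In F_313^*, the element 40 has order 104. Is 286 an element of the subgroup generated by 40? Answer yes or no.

yes

286 ∈ ⟨40⟩ iff 286^104 ≡ 1 (mod 313), since |⟨40⟩| = 104.
286^104 mod 313 = 1.
Since 1 = 1, 286 lies in the subgroup.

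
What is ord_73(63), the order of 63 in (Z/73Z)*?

8

The order of 63 must divide p − 1 = 72 = 2^3 · 3^2.
Divisors: 1, 2, 3, 4, 6, 8, 9, 12, 18, 24, 36, 72.
Check each in increasing order: 63^1 ≡ 63;  63^2 ≡ 27;  63^3 ≡ 22;  63^4 ≡ 72;  63^6 ≡ 46;  63^8 ≡ 1.
Smallest exponent giving 1 is 8.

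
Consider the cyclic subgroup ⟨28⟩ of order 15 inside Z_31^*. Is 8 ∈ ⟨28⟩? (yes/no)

yes

⟨28⟩ has order 15; its elements mod 31 are {1, 2, 4, 5, 7, 8, 9, 10, 14, 16, 18, 19, 20, 25, 28}.
8 is in this set.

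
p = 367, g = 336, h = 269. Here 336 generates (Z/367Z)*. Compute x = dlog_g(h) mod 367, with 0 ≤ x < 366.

Baby-step giant-step with m = ceil(sqrt(366)) = 20.
Baby table (336^j mod 367 for j=0..19):
  0:1  1:336  2:227  3:303  4:149  5:152  6:59  7:6
  8:181  9:261  10:350  11:160  12:178  13:354  14:36  15:352
  16:98  17:265  18:226  19:334
Giant step factor: 336^(-20) ≡ 287 (mod 367).
Scan 269·287^i mod 367 for i = 0, 1, …:
  i=0: 269   i=1: 133   i=2: 3   i=3: 127
  i=4: 116   i=5: 262   i=6: 326   i=7: 344
  i=8: 5   i=9: 334
Match at i=9, j=19: x = 9·20 + 19 = 199.

199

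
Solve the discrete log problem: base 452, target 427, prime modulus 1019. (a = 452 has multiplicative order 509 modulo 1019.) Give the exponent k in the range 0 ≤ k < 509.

403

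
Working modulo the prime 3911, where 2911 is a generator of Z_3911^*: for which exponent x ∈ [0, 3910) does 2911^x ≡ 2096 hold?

Baby-step giant-step with m = ceil(sqrt(3910)) = 63.
Baby table (2911^j mod 3911 for j=0..62):
  0:1  1:2911  2:2695  3:3590  4:298  5:3147  6:1355  7:2117
  8:2762  9:3077  10:957  11:1195  12:1766  13:1772  14:3594  15:209
  16:2194  17:71  18:3309  19:3617  20:675  21:1603  22:510  23:2341
  24:1689  25:552  26:3362  27:1460  28:2714  29:234  30:660  31:959
  32:3106  33:3245  34:1130  35:279  36:2592  37:993  38:394  39:1011
  40:1949  41:2589  42:82  43:131  44:1974  45:1055  46:970  47:3839
  48:1602  49:1510  50:3557  51:2010  52:254  53:215  54:105  55:597
  56:1383  57:1494  58:2  59:1911  60:1479  61:3269  62:596
Giant step factor: 2911^(-63) ≡ 2987 (mod 3911).
Scan 2096·2987^i mod 3911 for i = 0, 1, …:
  i=0: 2096   i=1: 3152   i=2: 1247   i=3: 1517
  i=4: 2341
Match at i=4, j=23: x = 4·63 + 23 = 275.

275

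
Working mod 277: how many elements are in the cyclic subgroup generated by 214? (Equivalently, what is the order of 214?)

69

The order of 214 must divide p − 1 = 276 = 2^2 · 3 · 23.
Divisors: 1, 2, 3, 4, 6, 12, 23, 46, 69, 92, 138, 276.
Check each in increasing order: 214^1 ≡ 214;  214^2 ≡ 91;  214^3 ≡ 84;  214^4 ≡ 248;  214^6 ≡ 131;  214^12 ≡ 264;  214^23 ≡ 160;  214^46 ≡ 116;  214^69 ≡ 1.
Smallest exponent giving 1 is 69.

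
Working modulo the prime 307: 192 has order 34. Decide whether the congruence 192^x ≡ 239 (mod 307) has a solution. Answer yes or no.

no

239 ∈ ⟨192⟩ iff 239^34 ≡ 1 (mod 307), since |⟨192⟩| = 34.
239^34 mod 307 = 289.
Since 289 ≠ 1, 239 does not lie in the subgroup.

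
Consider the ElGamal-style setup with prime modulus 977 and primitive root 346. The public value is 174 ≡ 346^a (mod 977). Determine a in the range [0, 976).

19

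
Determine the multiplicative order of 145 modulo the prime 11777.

The order of 145 must divide p − 1 = 11776 = 2^9 · 23.
Divisors: 1, 2, 4, 8, 16, 23, 32, 46, 64, 92, 128, 184, 256, 368, 512, 736, 1472, 2944, 5888, 11776.
Check each in increasing order: 145^1 ≡ 145;  145^2 ≡ 9248;  145^4 ≡ 930;  145^8 ≡ 5179;  145^16 ≡ 5812;  145^23 ≡ 4212;  145^32 ≡ 2908;  145^46 ≡ 4782;  145^64 ≡ 578;  145^92 ≡ 8367;  145^128 ≡ 4328;  145^184 ≡ 4201;  145^256 ≡ 6154;  145^368 ≡ 6455;  145^512 ≡ 8661;  145^736 ≡ 11776;  145^1472 ≡ 1.
Smallest exponent giving 1 is 1472.

1472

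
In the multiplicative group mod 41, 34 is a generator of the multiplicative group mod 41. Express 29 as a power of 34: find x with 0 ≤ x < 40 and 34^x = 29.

Successive powers of 34 modulo 41:
  34^0=1  34^1=34  34^2=8  34^3=26  34^4=23  34^5=3
  34^6=20  34^7=24  34^8=37  34^9=28  34^10=9  34^11=19
  34^12=31  34^13=29
So 34^13 ≡ 29 (mod 41), giving x = 13.

13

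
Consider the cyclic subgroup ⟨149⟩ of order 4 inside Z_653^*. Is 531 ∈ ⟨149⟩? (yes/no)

no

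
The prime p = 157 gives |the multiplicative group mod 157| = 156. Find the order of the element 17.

39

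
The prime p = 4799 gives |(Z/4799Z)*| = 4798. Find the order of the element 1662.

The order of 1662 must divide p − 1 = 4798 = 2 · 2399.
Divisors: 1, 2, 2399, 4798.
Check each in increasing order: 1662^1 ≡ 1662;  1662^2 ≡ 2819;  1662^2399 ≡ 1.
Smallest exponent giving 1 is 2399.

2399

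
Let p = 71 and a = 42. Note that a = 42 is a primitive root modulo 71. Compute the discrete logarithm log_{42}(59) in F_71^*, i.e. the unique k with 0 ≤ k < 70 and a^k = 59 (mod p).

51

Baby-step giant-step with m = ceil(sqrt(70)) = 9.
Baby table (42^j mod 71 for j=0..8):
  0:1  1:42  2:60  3:35  4:50  5:41  6:18  7:46
  8:15
Giant step factor: 42^(-9) ≡ 63 (mod 71).
Scan 59·63^i mod 71 for i = 0, 1, …:
  i=0: 59   i=1: 25   i=2: 13   i=3: 38
  i=4: 51   i=5: 18
Match at i=5, j=6: k = 5·9 + 6 = 51.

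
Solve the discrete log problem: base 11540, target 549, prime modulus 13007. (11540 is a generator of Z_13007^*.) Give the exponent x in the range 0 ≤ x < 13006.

Baby-step giant-step with m = ceil(sqrt(13006)) = 115.
Baby table (11540^j mod 13007 for j=0..114):
  0:1  1:11540  2:5934  3:9512  4:2407  5:6835  6:1452  7:3064
  8:5534  9:10997  10:9088  11:79  12:1170  13:534  14:10049  15:8055
  16:6678  17:10652  18:7930  19:7955  20:10301  21:2567  22:6241  23:1381
  24:3165  25:444  26:12009  27:7282  28:9060  29:2134  30:4109  31:7345
  32:7688  33:11780  34:5043  35:2902  36:9062  37:12207  38:2970  39:355
  40:12502  41:12443  42:7947  43:9030  44:7123  45:8187  46:8139  47:513
  48:1835  49:504  50:2031  51:12133  52:7472  53:3477  54:10992  55:3416
  56:9430  57:5638  58:1506  59:1888  60:795  61:4365  62:8996  63:4973
  64:1536  65:9906  66:9724  67:3571  68:3164  69:1911  70:6075  71:10777
  72:6653  73:8306  74:2657  75:4281  76:2154  77:783  78:8962  79:2823
  80:7892  81:11673  82:5928  83:5307  84:5824  85:1791  86:17  87:1075
  88:9829  89:5620  90:1898  91:12139  92:11677  93:60  94:3029  95:4851
  96:11419  97:1343  98:6883  99:9078  100:1742  101:6865  102:9470  103:11993
  104:4740  105:5165  106:6026  107:4618  108:2041  109:10470  110:1777  111:7548
  112:9048  113:6731  114:10943
Giant step factor: 11540^(-115) ≡ 3215 (mod 13007).
Scan 549·3215^i mod 13007 for i = 0, 1, …:
  i=0: 549   i=1: 9090   i=2: 10628   i=3: 12638
  i=4: 10309   i=5: 1599   i=6: 3020   i=7: 6078
  i=8: 4256   i=9: 12683     …   i=49: 4797
  i=50: 9060
Match at i=50, j=28: x = 50·115 + 28 = 5778.

5778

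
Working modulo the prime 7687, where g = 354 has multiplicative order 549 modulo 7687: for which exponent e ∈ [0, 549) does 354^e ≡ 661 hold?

73

Baby-step giant-step with m = ceil(sqrt(549)) = 24.
Baby table (354^j mod 7687 for j=0..23):
  0:1  1:354  2:2324  3:187  4:4702  5:4116  6:4221  7:2956
  8:992  9:5253  10:6995  11:1016  12:6062  13:1275  14:5504  15:3605
  16:128  17:6877  18:5366  19:875  20:2270  21:4132  22:2198  23:1705
Giant step factor: 354^(-24) ≡ 3228 (mod 7687).
Scan 661·3228^i mod 7687 for i = 0, 1, …:
  i=0: 661   i=1: 4409   i=2: 3615   i=3: 354
Match at i=3, j=1: e = 3·24 + 1 = 73.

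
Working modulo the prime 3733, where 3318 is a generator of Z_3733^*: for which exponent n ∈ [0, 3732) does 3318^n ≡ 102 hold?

Baby-step giant-step with m = ceil(sqrt(3732)) = 62.
Baby table (3318^j mod 3733 for j=0..61):
  0:1  1:3318  2:507  3:2376  4:3205  5:2606  6:1080  7:3493
  8:2542  9:1509  10:909  11:3531  12:1704  13:2110  14:1605  15:2132
  16:3674  17:2087  18:3684  19:1670  20:1288  21:3032  22:3474  23:2961
  24:3075  25:561  26:2364  27:719  28:255  29:2432  30:2363  31:1134
  32:3481  33:56  34:2891  35:2261  36:2401  37:296  38:349  39:752
  40:1492  41:498  42:2378  43:2375  44:3620  45:2099  46:2437  47:288
  48:3669  49:429  50:1149  51:989  52:195  53:1201  54:1807  55:428
  56:1564  57:482  58:1552  59:1729  60:2934  61:3081
Giant step factor: 3318^(-62) ≡ 1314 (mod 3733).
Scan 102·1314^i mod 3733 for i = 0, 1, …:
  i=0: 102   i=1: 3373   i=2: 1051   i=3: 3537
  i=4: 33   i=5: 2299   i=6: 889   i=7: 3450
  i=8: 1438   i=9: 634   i=10: 617   i=11: 677
  i=12: 1124   i=13: 2401
Match at i=13, j=36: n = 13·62 + 36 = 842.

842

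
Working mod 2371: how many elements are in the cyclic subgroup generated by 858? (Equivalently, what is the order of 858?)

The order of 858 must divide p − 1 = 2370 = 2 · 3 · 5 · 79.
Divisors: 1, 2, 3, 5, 6, 10, 15, 30, 79, 158, 237, 395, 474, 790, 1185, 2370.
Check each in increasing order: 858^1 ≡ 858;  858^2 ≡ 1154;  858^3 ≡ 1425;  858^5 ≡ 1347;  858^6 ≡ 1049;  858^10 ≡ 594;  858^15 ≡ 1091;  858^30 ≡ 39;  858^79 ≡ 1909;  858^158 ≡ 54;  858^237 ≡ 1133;  858^395 ≡ 1907;  858^474 ≡ 978;  858^790 ≡ 1906;  858^1185 ≡ 2370;  858^2370 ≡ 1.
Smallest exponent giving 1 is 2370.

2370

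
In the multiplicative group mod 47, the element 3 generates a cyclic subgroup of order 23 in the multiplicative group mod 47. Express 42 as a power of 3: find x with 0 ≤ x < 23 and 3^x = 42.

Successive powers of 3 modulo 47:
  3^0=1  3^1=3  3^2=9  3^3=27  3^4=34  3^5=8
  3^6=24  3^7=25  3^8=28  3^9=37  3^10=17  3^11=4
  3^12=12  3^13=36  3^14=14  3^15=42
So 3^15 ≡ 42 (mod 47), giving x = 15.

15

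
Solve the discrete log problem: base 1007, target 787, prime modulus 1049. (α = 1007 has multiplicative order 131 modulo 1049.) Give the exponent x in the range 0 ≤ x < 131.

Baby-step giant-step with m = ceil(sqrt(131)) = 12.
Baby table (1007^j mod 1049 for j=0..11):
  0:1  1:1007  2:715  3:391  4:362  5:531  6:776  7:976
  8:968  9:255  10:829  11:848
Giant step factor: 1007^(-12) ≡ 21 (mod 1049).
Scan 787·21^i mod 1049 for i = 0, 1, …:
  i=0: 787   i=1: 792   i=2: 897   i=3: 1004
  i=4: 104   i=5: 86   i=6: 757   i=7: 162
  i=8: 255
Match at i=8, j=9: x = 8·12 + 9 = 105.

105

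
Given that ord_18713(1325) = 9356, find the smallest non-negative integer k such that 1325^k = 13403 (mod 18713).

Baby-step giant-step with m = ceil(sqrt(9356)) = 97.
Baby table (1325^j mod 18713 for j=0..96):
  0:1  1:1325  2:15316  3:8808  4:12401  5:1311  6:15479  7:227
  8:1367  9:14827  10:15838  11:8077  12:16902  13:14402  14:14103  15:10901
  16:16102  17:2330  18:18318  19:589  20:13192  21:1458  22:4411  23:6119
  24:4946  25:3900  26:2712  27:504  28:12845  29:9508  30:4251  31:18675
  32:5789  33:16808  34:2130  35:15300  36:6321  37:10614  38:10087  39:4193
  40:16677  41:15685  42:11195  43:12679  44:14114  45:6763  46:16161  47:5653
  48:5025  49:15010  50:15044  51:3955  52:735  53:799  54:10747  55:17895
  56:1504  57:9222  58:18274  59:17141  60:12956  61:6879  62:1444  63:4574
  64:16251  65:12625  66:17416  67:3071  68:8354  69:9667  70:9083  71:2516
  72:2786  73:4989  74:4736  75:6345  76:4988  77:3411  78:9742  79:14893
  80:9723  81:8431  82:18127  83:9496  84:7064  85:3300  86:12371  87:17700
  88:5111  89:16682  90:3597  91:12923  92:580  93:1267  94:13318  95:18704
  96:6788
Giant step factor: 1325^(-97) ≡ 12722 (mod 18713).
Scan 13403·12722^i mod 18713 for i = 0, 1, …:
  i=0: 13403   i=1: 110   i=2: 14658   i=3: 4031
  i=4: 8762   i=5: 15536   i=6: 2286   i=7: 2490
  i=8: 15384   i=9: 14694     …   i=66: 1068
  i=67: 1458
Match at i=67, j=21: k = 67·97 + 21 = 6520.

6520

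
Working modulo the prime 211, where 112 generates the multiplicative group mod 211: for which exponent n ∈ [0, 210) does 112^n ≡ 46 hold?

194

Baby-step giant-step with m = ceil(sqrt(210)) = 15.
Baby table (112^j mod 211 for j=0..14):
  0:1  1:112  2:95  3:90  4:163  5:110  6:82  7:111
  8:194  9:206  10:73  11:158  12:183  13:29  14:83
Giant step factor: 112^(-15) ≡ 88 (mod 211).
Scan 46·88^i mod 211 for i = 0, 1, …:
  i=0: 46   i=1: 39   i=2: 56   i=3: 75
  i=4: 59   i=5: 128   i=6: 81   i=7: 165
  i=8: 172   i=9: 155   i=10: 136   i=11: 152
  i=12: 83
Match at i=12, j=14: n = 12·15 + 14 = 194.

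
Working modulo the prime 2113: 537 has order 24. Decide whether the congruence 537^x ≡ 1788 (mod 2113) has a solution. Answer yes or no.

no

⟨537⟩ has order 24; its elements mod 2113 are {1, 65, 181, 438, 439, 537, 663, 835, 913, 1001, 1016, 1047, 1066, 1097, 1112, 1200, 1278, 1450, 1576, 1674, 1675, 1932, 2048, 2112}.
1788 is not in this set.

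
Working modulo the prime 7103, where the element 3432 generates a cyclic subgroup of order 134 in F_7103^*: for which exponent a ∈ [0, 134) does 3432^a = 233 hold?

18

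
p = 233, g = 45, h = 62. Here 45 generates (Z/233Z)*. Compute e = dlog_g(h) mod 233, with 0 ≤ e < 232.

146

Baby-step giant-step with m = ceil(sqrt(232)) = 16.
Baby table (45^j mod 233 for j=0..15):
  0:1  1:45  2:161  3:22  4:58  5:47  6:18  7:111
  8:102  9:163  10:112  11:147  12:91  13:134  14:205  15:138
Giant step factor: 45^(-16) ≡ 23 (mod 233).
Scan 62·23^i mod 233 for i = 0, 1, …:
  i=0: 62   i=1: 28   i=2: 178   i=3: 133
  i=4: 30   i=5: 224   i=6: 26   i=7: 132
  i=8: 7   i=9: 161
Match at i=9, j=2: e = 9·16 + 2 = 146.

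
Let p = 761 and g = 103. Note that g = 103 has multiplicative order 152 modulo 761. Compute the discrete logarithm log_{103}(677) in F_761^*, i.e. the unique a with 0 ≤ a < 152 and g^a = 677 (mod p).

10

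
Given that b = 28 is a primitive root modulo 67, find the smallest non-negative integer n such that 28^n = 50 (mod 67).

Baby-step giant-step with m = ceil(sqrt(66)) = 9.
Baby table (28^j mod 67 for j=0..8):
  0:1  1:28  2:47  3:43  4:65  5:11  6:40  7:48
  8:4
Giant step factor: 28^(-9) ≡ 3 (mod 67).
Scan 50·3^i mod 67 for i = 0, 1, …:
  i=0: 50   i=1: 16   i=2: 48
Match at i=2, j=7: n = 2·9 + 7 = 25.

25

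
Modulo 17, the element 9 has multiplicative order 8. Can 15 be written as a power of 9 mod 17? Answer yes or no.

⟨9⟩ has order 8; its elements mod 17 are {1, 2, 4, 8, 9, 13, 15, 16}.
15 is in this set.

yes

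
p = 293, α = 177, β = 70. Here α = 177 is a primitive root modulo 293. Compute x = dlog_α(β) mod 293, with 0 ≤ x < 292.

Baby-step giant-step with m = ceil(sqrt(292)) = 18.
Baby table (177^j mod 293 for j=0..17):
  0:1  1:177  2:271  3:208  4:191  5:112  6:193  7:173
  8:149  9:3  10:238  11:227  12:38  13:280  14:43  15:286
  16:226  17:154
Giant step factor: 177^(-18) ≡ 228 (mod 293).
Scan 70·228^i mod 293 for i = 0, 1, …:
  i=0: 70   i=1: 138   i=2: 113   i=3: 273
  i=4: 128   i=5: 177
Match at i=5, j=1: x = 5·18 + 1 = 91.

91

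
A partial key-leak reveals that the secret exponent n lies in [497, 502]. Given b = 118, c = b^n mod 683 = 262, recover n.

Compute 118^497 mod 683 = 472, then multiply by 118 repeatedly:
  118^497=472  118^498=373  118^499=302  118^500=120  118^501=500
  118^502=262
Found 262 at exponent 502.

502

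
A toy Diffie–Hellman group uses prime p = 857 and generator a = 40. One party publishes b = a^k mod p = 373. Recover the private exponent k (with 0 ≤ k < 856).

Baby-step giant-step with m = ceil(sqrt(856)) = 30.
Baby table (40^j mod 857 for j=0..29):
  0:1  1:40  2:743  3:582  4:141  5:498  6:209  7:647
  8:170  9:801  10:331  11:385  12:831  13:674  14:393  15:294
  16:619  17:764  18:565  19:318  20:722  21:599  22:821  23:274
  24:676  25:473  26:66  27:69  28:189  29:704
Giant step factor: 40^(-30) ≡ 772 (mod 857).
Scan 373·772^i mod 857 for i = 0, 1, …:
  i=0: 373   i=1: 4   i=2: 517   i=3: 619
Match at i=3, j=16: k = 3·30 + 16 = 106.

106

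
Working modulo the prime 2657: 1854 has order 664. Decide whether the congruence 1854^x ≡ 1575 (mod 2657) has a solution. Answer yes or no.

1575 ∈ ⟨1854⟩ iff 1575^664 ≡ 1 (mod 2657), since |⟨1854⟩| = 664.
1575^664 mod 2657 = 1.
Since 1 = 1, 1575 lies in the subgroup.

yes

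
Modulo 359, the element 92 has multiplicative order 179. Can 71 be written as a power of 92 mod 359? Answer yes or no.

71 ∈ ⟨92⟩ iff 71^179 ≡ 1 (mod 359), since |⟨92⟩| = 179.
71^179 mod 359 = 358.
Since 358 ≠ 1, 71 does not lie in the subgroup.

no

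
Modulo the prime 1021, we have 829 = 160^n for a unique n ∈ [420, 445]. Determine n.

426

Compute 160^420 mod 1021 = 737, then multiply by 160 repeatedly:
  160^420=737  160^421=505  160^422=141  160^423=98  160^424=365
  160^425=203  160^426=829
Found 829 at exponent 426.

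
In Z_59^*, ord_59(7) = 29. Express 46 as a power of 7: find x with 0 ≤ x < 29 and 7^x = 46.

17

Successive powers of 7 modulo 59:
  7^0=1  7^1=7  7^2=49  7^3=48  7^4=41  7^5=51
  7^6=3  7^7=21  7^8=29  7^9=26  7^10=5  7^11=35
  7^12=9  7^13=4  7^14=28  7^15=19  7^16=15  7^17=46
So 7^17 ≡ 46 (mod 59), giving x = 17.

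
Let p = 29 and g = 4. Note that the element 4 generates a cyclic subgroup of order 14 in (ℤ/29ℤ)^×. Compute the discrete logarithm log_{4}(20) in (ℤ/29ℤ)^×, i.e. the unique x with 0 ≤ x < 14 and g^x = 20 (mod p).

Successive powers of 4 modulo 29:
  4^0=1  4^1=4  4^2=16  4^3=6  4^4=24  4^5=9
  4^6=7  4^7=28  4^8=25  4^9=13  4^10=23  4^11=5
  4^12=20
So 4^12 ≡ 20 (mod 29), giving x = 12.

12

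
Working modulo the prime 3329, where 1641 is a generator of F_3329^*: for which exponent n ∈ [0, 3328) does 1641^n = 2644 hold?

461

Baby-step giant-step with m = ceil(sqrt(3328)) = 58.
Baby table (1641^j mod 3329 for j=0..57):
  0:1  1:1641  2:3049  3:3251  4:1833  5:1866  6:2755  7:173
  8:928  9:1495  10:3151  11:854  12:3234  13:568  14:3297  15:752
  16:2302  17:2496  18:1266  19:210  20:1723  21:1122  22:265  23:2095
  24:2367  25:2633  26:3040  27:1798  28:1024  29:2568  30:2903  31:24
  32:2765  33:3267  34:1457  35:715  36:1507  37:2869  38:823  39:2298
  40:2590  41:2386  42:522  43:1049  44:316  45:2561  46:1403  47:1984
  48:3311  49:423  50:1711  51:1404  52:296  53:3031  54:345  55:215
  56:3270  57:3051
Giant step factor: 1641^(-58) ≡ 506 (mod 3329).
Scan 2644·506^i mod 3329 for i = 0, 1, …:
  i=0: 2644   i=1: 2935   i=2: 376   i=3: 503
  i=4: 1514   i=5: 414   i=6: 3086   i=7: 215
Match at i=7, j=55: n = 7·58 + 55 = 461.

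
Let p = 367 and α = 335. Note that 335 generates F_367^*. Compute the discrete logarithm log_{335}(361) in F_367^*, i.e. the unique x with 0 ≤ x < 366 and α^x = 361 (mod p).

Baby-step giant-step with m = ceil(sqrt(366)) = 20.
Baby table (335^j mod 367 for j=0..19):
  0:1  1:335  2:290  3:262  4:57  5:11  6:15  7:254
  8:313  9:260  10:121  11:165  12:225  13:140  14:291  15:230
  16:347  17:273  18:72  19:265
Giant step factor: 335^(-20) ≡ 207 (mod 367).
Scan 361·207^i mod 367 for i = 0, 1, …:
  i=0: 361   i=1: 226   i=2: 173   i=3: 212
  i=4: 211   i=5: 4   i=6: 94   i=7: 7
  i=8: 348   i=9: 104     …   i=15: 328
  i=16: 1
Match at i=16, j=0: x = 16·20 + 0 = 320.

320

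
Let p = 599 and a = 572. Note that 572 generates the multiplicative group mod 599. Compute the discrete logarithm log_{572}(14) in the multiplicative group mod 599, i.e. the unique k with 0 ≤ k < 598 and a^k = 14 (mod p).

Baby-step giant-step with m = ceil(sqrt(598)) = 25.
Baby table (572^j mod 599 for j=0..24):
  0:1  1:572  2:130  3:84  4:128  5:138  6:467  7:569
  8:211  9:293  10:475  11:353  12:53  13:366  14:301  15:259
  16:195  17:126  18:192  19:207  20:401  21:554  22:17  23:140
  24:413
Giant step factor: 572^(-25) ≡ 237 (mod 599).
Scan 14·237^i mod 599 for i = 0, 1, …:
  i=0: 14   i=1: 323   i=2: 478   i=3: 75
  i=4: 404   i=5: 507   i=6: 359   i=7: 25
  i=8: 534   i=9: 169     …   i=15: 269
  i=16: 259
Match at i=16, j=15: k = 16·25 + 15 = 415.

415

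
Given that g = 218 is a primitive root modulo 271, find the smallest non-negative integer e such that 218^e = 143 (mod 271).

Baby-step giant-step with m = ceil(sqrt(270)) = 17.
Baby table (218^j mod 271 for j=0..16):
  0:1  1:218  2:99  3:173  4:45  5:54  6:119  7:197
  8:128  9:262  10:206  11:193  12:69  13:137  14:56  15:13
  16:124
Giant step factor: 218^(-17) ≡ 267 (mod 271).
Scan 143·267^i mod 271 for i = 0, 1, …:
  i=0: 143   i=1: 241   i=2: 120   i=3: 62
  i=4: 23   i=5: 179   i=6: 97   i=7: 154
  i=8: 197
Match at i=8, j=7: e = 8·17 + 7 = 143.

143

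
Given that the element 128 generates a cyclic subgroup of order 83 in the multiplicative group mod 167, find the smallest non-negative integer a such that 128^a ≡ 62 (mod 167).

39

Baby-step giant-step with m = ceil(sqrt(83)) = 10.
Baby table (128^j mod 167 for j=0..9):
  0:1  1:128  2:18  3:133  4:157  5:56  6:154  7:6
  8:100  9:108
Giant step factor: 128^(-10) ≡ 9 (mod 167).
Scan 62·9^i mod 167 for i = 0, 1, …:
  i=0: 62   i=1: 57   i=2: 12   i=3: 108
Match at i=3, j=9: a = 3·10 + 9 = 39.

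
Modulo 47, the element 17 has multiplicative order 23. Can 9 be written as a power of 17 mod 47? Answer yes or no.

yes

⟨17⟩ has order 23; its elements mod 47 are {1, 2, 3, 4, 6, 7, 8, 9, 12, 14, 16, 17, 18, 21, 24, 25, 27, 28, 32, 34, 36, 37, 42}.
9 is in this set.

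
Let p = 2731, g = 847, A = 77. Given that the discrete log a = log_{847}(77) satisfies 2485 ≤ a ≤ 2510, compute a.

2502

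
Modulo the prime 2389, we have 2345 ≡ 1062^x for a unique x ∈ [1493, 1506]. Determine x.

1495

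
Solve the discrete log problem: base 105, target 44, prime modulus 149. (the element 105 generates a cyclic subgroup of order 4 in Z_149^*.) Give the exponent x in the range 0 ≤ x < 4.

3

Successive powers of 105 modulo 149:
  105^0=1  105^1=105  105^2=148  105^3=44
So 105^3 ≡ 44 (mod 149), giving x = 3.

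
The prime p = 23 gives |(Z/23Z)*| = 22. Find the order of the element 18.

11

The order of 18 must divide p − 1 = 22 = 2 · 11.
Divisors: 1, 2, 11, 22.
Check each in increasing order: 18^1 ≡ 18;  18^2 ≡ 2;  18^11 ≡ 1.
Smallest exponent giving 1 is 11.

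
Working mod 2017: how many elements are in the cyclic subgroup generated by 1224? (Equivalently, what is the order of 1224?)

2016

The order of 1224 must divide p − 1 = 2016 = 2^5 · 3^2 · 7.
Divisors: 1, 2, 3, 4, 6, 7, 8, 9, 12, 14, 16, 18, 21, 24, 28, 32, 36, 42, 48, 56, 63, 72, 84, 96, 112, 126, 144, 168, 224, 252, 288, 336, 504, 672, 1008, 2016.
Check each in increasing order: 1224^1 ≡ 1224;  1224^2 ≡ 1562;  1224^3 ≡ 1789;  1224^4 ≡ 1291;  1224^6 ≡ 1559;  1224^7 ≡ 134;  1224^8 ≡ 639;  1224^9 ≡ 1557;  1224^12 ≡ 2013;  1224^14 ≡ 1820;  1224^16 ≡ 887;  1224^18 ≡ 1832;  1224^21 ≡ 1840;  1224^24 ≡ 16;  1224^28 ≡ 486;  1224^32 ≡ 139;  1224^36 ≡ 1953;  1224^42 ≡ 1074;  1224^48 ≡ 256;  1224^56 ≡ 207;  1224^63 ≡ 1517;  1224^72 ≡ 62;  1224^84 ≡ 1769;  1224^96 ≡ 992;  1224^112 ≡ 492;  1224^126 ≡ 1909;  1224^144 ≡ 1827;  1224^168 ≡ 994;  1224^224 ≡ 24;  1224^252 ≡ 1579;  1224^288 ≡ 1811;  1224^336 ≡ 1723;  1224^504 ≡ 229;  1224^672 ≡ 1722;  1224^1008 ≡ 2016;  1224^2016 ≡ 1.
Smallest exponent giving 1 is 2016.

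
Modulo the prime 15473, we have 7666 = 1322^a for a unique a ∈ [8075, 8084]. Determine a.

8080

Compute 1322^8075 mod 15473 = 3111, then multiply by 1322 repeatedly:
  1322^8075=3111  1322^8076=12397  1322^8077=2927  1322^8078=1244  1322^8079=4430
  1322^8080=7666
Found 7666 at exponent 8080.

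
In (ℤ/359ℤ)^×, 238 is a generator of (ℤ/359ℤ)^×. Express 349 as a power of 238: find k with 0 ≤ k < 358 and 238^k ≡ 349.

133

Baby-step giant-step with m = ceil(sqrt(358)) = 19.
Baby table (238^j mod 359 for j=0..18):
  0:1  1:238  2:281  3:104  4:340  5:145  6:46  7:178
  8:2  9:117  10:203  11:208  12:321  13:290  14:92  15:356
  16:4  17:234  18:47
Giant step factor: 238^(-19) ≡ 63 (mod 359).
Scan 349·63^i mod 359 for i = 0, 1, …:
  i=0: 349   i=1: 88   i=2: 159   i=3: 324
  i=4: 308   i=5: 18   i=6: 57   i=7: 1
Match at i=7, j=0: k = 7·19 + 0 = 133.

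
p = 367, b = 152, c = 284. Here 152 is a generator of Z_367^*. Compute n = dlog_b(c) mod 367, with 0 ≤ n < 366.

Baby-step giant-step with m = ceil(sqrt(366)) = 20.
Baby table (152^j mod 367 for j=0..19):
  0:1  1:152  2:350  3:352  4:289  5:255  6:225  7:69
  8:212  9:295  10:66  11:123  12:346  13:111  14:357  15:315
  16:170  17:150  18:46  19:19
Giant step factor: 152^(-20) ≡ 237 (mod 367).
Scan 284·237^i mod 367 for i = 0, 1, …:
  i=0: 284   i=1: 147   i=2: 341   i=3: 77
  i=4: 266   i=5: 285   i=6: 17   i=7: 359
  i=8: 306   i=9: 223     …   i=14: 238
  i=15: 255
Match at i=15, j=5: n = 15·20 + 5 = 305.

305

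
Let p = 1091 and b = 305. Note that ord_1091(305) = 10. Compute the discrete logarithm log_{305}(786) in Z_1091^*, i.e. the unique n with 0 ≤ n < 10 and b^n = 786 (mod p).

6

Successive powers of 305 modulo 1091:
  305^0=1  305^1=305  305^2=290  305^3=79  305^4=93  305^5=1090
  305^6=786
So 305^6 ≡ 786 (mod 1091), giving n = 6.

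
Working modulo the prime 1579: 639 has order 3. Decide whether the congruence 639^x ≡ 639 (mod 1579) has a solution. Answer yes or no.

⟨639⟩ has order 3; its elements mod 1579 are {1, 639, 939}.
639 is in this set.

yes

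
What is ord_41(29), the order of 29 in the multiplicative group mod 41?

40

The order of 29 must divide p − 1 = 40 = 2^3 · 5.
Divisors: 1, 2, 4, 5, 8, 10, 20, 40.
Check each in increasing order: 29^1 ≡ 29;  29^2 ≡ 21;  29^4 ≡ 31;  29^5 ≡ 38;  29^8 ≡ 18;  29^10 ≡ 9;  29^20 ≡ 40;  29^40 ≡ 1.
Smallest exponent giving 1 is 40.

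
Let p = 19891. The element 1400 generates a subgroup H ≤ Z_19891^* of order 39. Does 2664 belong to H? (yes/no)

2664 ∈ ⟨1400⟩ iff 2664^39 ≡ 1 (mod 19891), since |⟨1400⟩| = 39.
2664^39 mod 19891 = 13901.
Since 13901 ≠ 1, 2664 does not lie in the subgroup.

no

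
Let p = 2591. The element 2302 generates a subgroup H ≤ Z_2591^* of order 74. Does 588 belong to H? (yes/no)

588 ∈ ⟨2302⟩ iff 588^74 ≡ 1 (mod 2591), since |⟨2302⟩| = 74.
588^74 mod 2591 = 1.
Since 1 = 1, 588 lies in the subgroup.

yes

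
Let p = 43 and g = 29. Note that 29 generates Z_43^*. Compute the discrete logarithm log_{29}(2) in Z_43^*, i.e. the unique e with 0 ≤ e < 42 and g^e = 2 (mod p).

15

Successive powers of 29 modulo 43:
  29^0=1  29^1=29  29^2=24  29^3=8  29^4=17  29^5=20
  29^6=21  29^7=7  29^8=31  29^9=39  29^10=13  29^11=33
  29^12=11  29^13=18  29^14=6  29^15=2
So 29^15 ≡ 2 (mod 43), giving e = 15.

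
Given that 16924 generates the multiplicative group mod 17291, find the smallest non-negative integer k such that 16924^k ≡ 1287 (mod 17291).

Baby-step giant-step with m = ceil(sqrt(17290)) = 132.
Baby table (16924^j mod 17291 for j=0..131):
  0:1  1:16924  2:13652  3:4106  4:14706  5:14981  6:511  7:2664
  8:7899  9:5955  10:10472  11:12669  12:1756  13:12606  14:7586  15:17080
  16:8273  17:7025  18:15475  19:9414  20:3262  21:13216  22:8499  23:10538
  24:5738  25:3656  26:6946  27:9886  28:2948  29:7417  30:9939  31:788
  32:4751  33:2774  34:2111  35:3358  36:12566  37:4975  38:7021  39:16943
  40:6679  41:4129  42:6265  43:448  44:8494  45:12373  46:6642  47:417
  48:2580  49:4145  50:393  51:11388  52:5026  53:5595  54:4264  55:8593
  56:10622  57:9492  58:9218  59:6030  60:238  61:16400  62:15759  63:8932
  64:7246  65:3532  66:581  67:11556  68:12534  69:16719  70:2432  71:6588
  72:2944  73:8885  74:7204  75:1655  76:15091  77:12014  78:67  79:9993
  80:15552  81:15737  82:17006  83:849  84:16946  85:5578  86:10503  87:1292
  88:9984  89:1564  90:13906  91:14634  92:6823  93:3154  94:979  95:3818
  96:16656  97:8262  98:11062  99:3631  100:16121  101:14406  102:4044  103:2878
  104:15816  105:5304  106:7315  107:12791  108:8855  109:923  110:7079  111:12948
  112:3109  113:203  114:11954  115:4796  116:3550  117:11266  118:15218  119:17278
  120:4771  121:12725  122:15786  123:16314  124:12739  125:10648  126:17241  127:1059
  128:9040  129:2192  130:8213  131:11754
Giant step factor: 16924^(-132) ≡ 8433 (mod 17291).
Scan 1287·8433^i mod 17291 for i = 0, 1, …:
  i=0: 1287   i=1: 11814   i=2: 14011   i=3: 5360
  i=4: 2206   i=5: 15373   i=6: 9882   i=7: 9577
  i=8: 13871   i=9: 528     …   i=77: 15946
  i=78: 511
Match at i=78, j=6: k = 78·132 + 6 = 10302.

10302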